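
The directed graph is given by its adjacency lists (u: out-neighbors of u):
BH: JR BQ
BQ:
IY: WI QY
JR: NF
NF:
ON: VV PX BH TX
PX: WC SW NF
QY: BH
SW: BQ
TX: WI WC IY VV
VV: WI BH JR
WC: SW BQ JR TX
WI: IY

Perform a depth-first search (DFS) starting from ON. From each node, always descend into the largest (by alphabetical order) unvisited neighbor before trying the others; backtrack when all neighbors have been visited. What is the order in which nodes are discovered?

Visit ON
ON → VV
VV → WI
WI → IY
IY → QY
QY → BH
BH → JR
JR → NF
BH → BQ
ON → TX
TX → WC
WC → SW
ON → PX

ON → VV → WI → IY → QY → BH → JR → NF → BQ → TX → WC → SW → PX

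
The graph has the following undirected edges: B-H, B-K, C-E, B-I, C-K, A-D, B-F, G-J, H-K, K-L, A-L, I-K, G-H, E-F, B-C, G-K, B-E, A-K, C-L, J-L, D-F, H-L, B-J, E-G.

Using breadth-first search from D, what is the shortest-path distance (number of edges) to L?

2

Level 0: D
Level 1: A, F
Level 2: B, E, K, L
Level 3: C, G, H, I, J
L first appears at level 2.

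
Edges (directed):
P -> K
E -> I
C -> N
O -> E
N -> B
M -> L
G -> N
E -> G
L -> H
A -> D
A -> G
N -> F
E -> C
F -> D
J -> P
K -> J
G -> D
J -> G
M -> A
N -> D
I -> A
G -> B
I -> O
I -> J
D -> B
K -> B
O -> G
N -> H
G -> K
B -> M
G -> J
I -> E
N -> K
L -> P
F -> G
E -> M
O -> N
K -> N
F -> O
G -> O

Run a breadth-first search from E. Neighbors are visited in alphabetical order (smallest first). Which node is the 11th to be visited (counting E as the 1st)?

Visit E; enqueue C, G, I, M → queue [C, G, I, M]
Visit C; enqueue N → queue [G, I, M, N]
Visit G; enqueue B, D, J, K, O → queue [I, M, N, B, D, J, K, O]
Visit I; enqueue A → queue [M, N, B, D, J, K, O, A]
Visit M; enqueue L → queue [N, B, D, J, K, O, A, L]
Visit N; enqueue F, H → queue [B, D, J, K, O, A, L, F, H]
Visit B → queue [D, J, K, O, A, L, F, H]
Visit D → queue [J, K, O, A, L, F, H]
Visit J; enqueue P → queue [K, O, A, L, F, H, P]
Visit K → queue [O, A, L, F, H, P]
Visit O → queue [A, L, F, H, P]
Visit A → queue [L, F, H, P]
Visit L → queue [F, H, P]
Visit F → queue [H, P]
Visit H → queue [P]
Visit P → queue []

Visit order: E, C, G, I, M, N, B, D, J, K, O, A, L, F, H, P

O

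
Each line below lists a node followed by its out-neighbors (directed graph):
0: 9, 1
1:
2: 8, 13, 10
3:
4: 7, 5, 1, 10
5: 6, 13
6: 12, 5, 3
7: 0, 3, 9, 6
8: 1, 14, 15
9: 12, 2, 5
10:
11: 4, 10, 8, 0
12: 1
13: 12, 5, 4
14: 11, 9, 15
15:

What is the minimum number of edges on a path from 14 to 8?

Level 0: 14
Level 1: 9, 11, 15
Level 2: 0, 2, 4, 5, 8, 10, 12
Level 3: 1, 6, 7, 13
Level 4: 3
8 first appears at level 2.

2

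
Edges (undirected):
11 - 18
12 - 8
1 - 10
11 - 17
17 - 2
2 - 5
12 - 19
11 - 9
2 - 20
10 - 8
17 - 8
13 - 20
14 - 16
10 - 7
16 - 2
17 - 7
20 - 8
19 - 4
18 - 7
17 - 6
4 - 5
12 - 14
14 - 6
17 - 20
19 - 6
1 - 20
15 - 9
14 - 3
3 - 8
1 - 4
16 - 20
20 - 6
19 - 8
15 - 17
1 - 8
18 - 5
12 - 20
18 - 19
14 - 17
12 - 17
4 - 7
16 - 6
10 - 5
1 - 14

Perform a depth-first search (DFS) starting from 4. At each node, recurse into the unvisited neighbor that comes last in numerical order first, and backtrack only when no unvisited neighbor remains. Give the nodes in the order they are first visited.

4, 19, 18, 11, 17, 20, 16, 14, 12, 8, 10, 7, 5, 2, 1, 3, 6, 13, 15, 9

Visit 4
4 → 19
19 → 18
18 → 11
11 → 17
17 → 20
20 → 16
16 → 14
14 → 12
12 → 8
8 → 10
10 → 7
10 → 5
5 → 2
10 → 1
8 → 3
14 → 6
20 → 13
17 → 15
15 → 9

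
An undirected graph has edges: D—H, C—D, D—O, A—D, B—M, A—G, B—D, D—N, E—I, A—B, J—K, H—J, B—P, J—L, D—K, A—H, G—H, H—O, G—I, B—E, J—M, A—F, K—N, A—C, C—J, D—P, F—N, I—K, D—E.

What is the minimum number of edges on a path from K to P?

2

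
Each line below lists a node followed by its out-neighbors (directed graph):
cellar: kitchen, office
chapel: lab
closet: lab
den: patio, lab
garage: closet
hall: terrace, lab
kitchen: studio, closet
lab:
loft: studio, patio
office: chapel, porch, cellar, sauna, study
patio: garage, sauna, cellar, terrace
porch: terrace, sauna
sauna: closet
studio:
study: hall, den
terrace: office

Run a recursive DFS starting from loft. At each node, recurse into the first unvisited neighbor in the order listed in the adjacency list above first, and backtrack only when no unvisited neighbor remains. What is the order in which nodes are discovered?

loft studio patio garage closet lab sauna cellar kitchen office chapel porch terrace study hall den

Visit loft
loft → studio
loft → patio
patio → garage
garage → closet
closet → lab
patio → sauna
patio → cellar
cellar → kitchen
cellar → office
office → chapel
office → porch
porch → terrace
office → study
study → hall
study → den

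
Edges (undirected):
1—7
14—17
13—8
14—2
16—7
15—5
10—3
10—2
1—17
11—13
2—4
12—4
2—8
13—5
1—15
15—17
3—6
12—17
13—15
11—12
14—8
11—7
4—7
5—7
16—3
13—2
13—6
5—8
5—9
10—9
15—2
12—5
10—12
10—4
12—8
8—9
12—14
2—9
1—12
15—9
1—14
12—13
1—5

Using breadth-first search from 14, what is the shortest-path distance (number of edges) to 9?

Level 0: 14
Level 1: 1, 2, 8, 12, 17
Level 2: 4, 5, 7, 9, 10, 11, 13, 15
Level 3: 3, 6, 16
9 first appears at level 2.

2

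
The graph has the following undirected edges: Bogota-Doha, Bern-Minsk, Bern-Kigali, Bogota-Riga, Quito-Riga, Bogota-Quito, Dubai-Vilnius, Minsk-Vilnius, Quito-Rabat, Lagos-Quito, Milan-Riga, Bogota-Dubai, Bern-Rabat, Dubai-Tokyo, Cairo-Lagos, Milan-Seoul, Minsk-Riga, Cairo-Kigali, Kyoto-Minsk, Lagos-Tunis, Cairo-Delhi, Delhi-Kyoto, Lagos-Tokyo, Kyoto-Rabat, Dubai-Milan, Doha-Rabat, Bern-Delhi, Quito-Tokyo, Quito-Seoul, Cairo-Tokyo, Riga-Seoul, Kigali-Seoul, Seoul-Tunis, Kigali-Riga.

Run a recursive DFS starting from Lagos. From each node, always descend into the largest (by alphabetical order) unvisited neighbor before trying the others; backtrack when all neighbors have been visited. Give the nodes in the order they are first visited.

Lagos, Tunis, Seoul, Riga, Quito, Tokyo, Dubai, Vilnius, Minsk, Kyoto, Rabat, Doha, Bogota, Bern, Kigali, Cairo, Delhi, Milan

Visit Lagos
Lagos → Tunis
Tunis → Seoul
Seoul → Riga
Riga → Quito
Quito → Tokyo
Tokyo → Dubai
Dubai → Vilnius
Vilnius → Minsk
Minsk → Kyoto
Kyoto → Rabat
Rabat → Doha
Doha → Bogota
Rabat → Bern
Bern → Kigali
Kigali → Cairo
Cairo → Delhi
Dubai → Milan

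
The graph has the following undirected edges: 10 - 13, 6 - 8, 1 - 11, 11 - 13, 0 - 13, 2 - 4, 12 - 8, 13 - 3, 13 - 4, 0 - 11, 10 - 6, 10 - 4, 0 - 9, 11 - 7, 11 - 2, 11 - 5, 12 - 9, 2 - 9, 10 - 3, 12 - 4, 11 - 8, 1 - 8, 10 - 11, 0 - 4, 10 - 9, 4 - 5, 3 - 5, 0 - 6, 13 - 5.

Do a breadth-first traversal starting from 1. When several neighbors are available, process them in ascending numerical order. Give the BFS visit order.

1 → 8 → 11 → 6 → 12 → 0 → 2 → 5 → 7 → 10 → 13 → 4 → 9 → 3

Visit 1; enqueue 8, 11 → queue [8, 11]
Visit 8; enqueue 6, 12 → queue [11, 6, 12]
Visit 11; enqueue 0, 2, 5, 7, 10, 13 → queue [6, 12, 0, 2, 5, 7, 10, 13]
Visit 6 → queue [12, 0, 2, 5, 7, 10, 13]
Visit 12; enqueue 4, 9 → queue [0, 2, 5, 7, 10, 13, 4, 9]
Visit 0 → queue [2, 5, 7, 10, 13, 4, 9]
Visit 2 → queue [5, 7, 10, 13, 4, 9]
Visit 5; enqueue 3 → queue [7, 10, 13, 4, 9, 3]
Visit 7 → queue [10, 13, 4, 9, 3]
Visit 10 → queue [13, 4, 9, 3]
Visit 13 → queue [4, 9, 3]
Visit 4 → queue [9, 3]
Visit 9 → queue [3]
Visit 3 → queue []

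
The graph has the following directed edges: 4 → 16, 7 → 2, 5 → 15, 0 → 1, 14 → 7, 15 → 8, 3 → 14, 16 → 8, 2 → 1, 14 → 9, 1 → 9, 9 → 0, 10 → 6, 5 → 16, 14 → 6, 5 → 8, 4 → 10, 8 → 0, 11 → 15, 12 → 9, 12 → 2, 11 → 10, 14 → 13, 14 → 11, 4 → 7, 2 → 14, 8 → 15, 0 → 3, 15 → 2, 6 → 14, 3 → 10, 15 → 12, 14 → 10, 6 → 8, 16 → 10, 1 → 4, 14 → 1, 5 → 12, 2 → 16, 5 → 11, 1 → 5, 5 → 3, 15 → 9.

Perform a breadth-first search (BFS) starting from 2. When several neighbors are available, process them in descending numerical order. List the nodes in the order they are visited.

Visit 2; enqueue 16, 14, 1 → queue [16, 14, 1]
Visit 16; enqueue 10, 8 → queue [14, 1, 10, 8]
Visit 14; enqueue 13, 11, 9, 7, 6 → queue [1, 10, 8, 13, 11, 9, 7, 6]
Visit 1; enqueue 5, 4 → queue [10, 8, 13, 11, 9, 7, 6, 5, 4]
Visit 10 → queue [8, 13, 11, 9, 7, 6, 5, 4]
Visit 8; enqueue 15, 0 → queue [13, 11, 9, 7, 6, 5, 4, 15, 0]
Visit 13 → queue [11, 9, 7, 6, 5, 4, 15, 0]
Visit 11 → queue [9, 7, 6, 5, 4, 15, 0]
Visit 9 → queue [7, 6, 5, 4, 15, 0]
Visit 7 → queue [6, 5, 4, 15, 0]
Visit 6 → queue [5, 4, 15, 0]
Visit 5; enqueue 12, 3 → queue [4, 15, 0, 12, 3]
Visit 4 → queue [15, 0, 12, 3]
Visit 15 → queue [0, 12, 3]
Visit 0 → queue [12, 3]
Visit 12 → queue [3]
Visit 3 → queue []

2 16 14 1 10 8 13 11 9 7 6 5 4 15 0 12 3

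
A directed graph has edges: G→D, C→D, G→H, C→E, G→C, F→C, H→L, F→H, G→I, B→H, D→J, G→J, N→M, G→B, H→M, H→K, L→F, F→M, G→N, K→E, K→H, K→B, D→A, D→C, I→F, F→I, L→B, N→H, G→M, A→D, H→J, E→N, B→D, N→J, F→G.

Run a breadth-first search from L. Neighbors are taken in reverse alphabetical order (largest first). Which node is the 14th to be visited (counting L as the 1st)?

A

Visit L; enqueue F, B → queue [F, B]
Visit F; enqueue M, I, H, G, C → queue [B, M, I, H, G, C]
Visit B; enqueue D → queue [M, I, H, G, C, D]
Visit M → queue [I, H, G, C, D]
Visit I → queue [H, G, C, D]
Visit H; enqueue K, J → queue [G, C, D, K, J]
Visit G; enqueue N → queue [C, D, K, J, N]
Visit C; enqueue E → queue [D, K, J, N, E]
Visit D; enqueue A → queue [K, J, N, E, A]
Visit K → queue [J, N, E, A]
Visit J → queue [N, E, A]
Visit N → queue [E, A]
Visit E → queue [A]
Visit A → queue []

Visit order: L, F, B, M, I, H, G, C, D, K, J, N, E, A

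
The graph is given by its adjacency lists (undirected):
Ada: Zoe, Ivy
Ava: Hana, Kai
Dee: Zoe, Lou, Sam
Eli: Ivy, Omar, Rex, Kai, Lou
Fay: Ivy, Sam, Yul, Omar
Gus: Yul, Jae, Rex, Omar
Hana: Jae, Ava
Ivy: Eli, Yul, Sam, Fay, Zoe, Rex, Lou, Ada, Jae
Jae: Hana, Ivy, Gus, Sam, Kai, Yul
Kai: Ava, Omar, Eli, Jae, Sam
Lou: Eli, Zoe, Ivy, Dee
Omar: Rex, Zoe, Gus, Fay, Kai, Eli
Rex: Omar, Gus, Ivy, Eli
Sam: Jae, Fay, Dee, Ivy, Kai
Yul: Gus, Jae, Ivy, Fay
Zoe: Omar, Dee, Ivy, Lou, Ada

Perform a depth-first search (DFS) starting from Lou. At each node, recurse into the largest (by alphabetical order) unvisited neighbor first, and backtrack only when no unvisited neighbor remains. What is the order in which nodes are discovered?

Lou Zoe Omar Rex Ivy Yul Jae Sam Kai Eli Ava Hana Fay Dee Gus Ada

Visit Lou
Lou → Zoe
Zoe → Omar
Omar → Rex
Rex → Ivy
Ivy → Yul
Yul → Jae
Jae → Sam
Sam → Kai
Kai → Eli
Kai → Ava
Ava → Hana
Sam → Fay
Sam → Dee
Jae → Gus
Ivy → Ada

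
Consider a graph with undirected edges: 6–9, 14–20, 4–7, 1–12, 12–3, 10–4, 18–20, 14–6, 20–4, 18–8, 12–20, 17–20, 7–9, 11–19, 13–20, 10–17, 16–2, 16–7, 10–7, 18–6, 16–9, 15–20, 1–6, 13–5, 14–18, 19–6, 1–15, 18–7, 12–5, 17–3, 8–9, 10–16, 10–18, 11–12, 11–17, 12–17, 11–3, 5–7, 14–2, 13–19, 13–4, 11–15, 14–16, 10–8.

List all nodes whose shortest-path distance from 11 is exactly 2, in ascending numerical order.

1, 5, 6, 10, 13, 20

Level 0: 11
Level 1: 3, 12, 15, 17, 19
Level 2: 1, 5, 6, 10, 13, 20
Level 3: 4, 7, 8, 9, 14, 16, 18
Level 4: 2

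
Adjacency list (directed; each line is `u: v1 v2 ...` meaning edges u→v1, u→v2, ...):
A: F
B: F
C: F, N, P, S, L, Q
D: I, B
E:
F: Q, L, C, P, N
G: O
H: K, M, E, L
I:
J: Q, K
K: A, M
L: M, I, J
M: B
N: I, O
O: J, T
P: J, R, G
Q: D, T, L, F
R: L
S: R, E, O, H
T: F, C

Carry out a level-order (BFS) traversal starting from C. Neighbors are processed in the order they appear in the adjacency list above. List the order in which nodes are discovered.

C -> F -> N -> P -> S -> L -> Q -> I -> O -> J -> R -> G -> E -> H -> M -> D -> T -> K -> B -> A

Visit C; enqueue F, N, P, S, L, Q → queue [F, N, P, S, L, Q]
Visit F → queue [N, P, S, L, Q]
Visit N; enqueue I, O → queue [P, S, L, Q, I, O]
Visit P; enqueue J, R, G → queue [S, L, Q, I, O, J, R, G]
Visit S; enqueue E, H → queue [L, Q, I, O, J, R, G, E, H]
Visit L; enqueue M → queue [Q, I, O, J, R, G, E, H, M]
Visit Q; enqueue D, T → queue [I, O, J, R, G, E, H, M, D, T]
Visit I → queue [O, J, R, G, E, H, M, D, T]
Visit O → queue [J, R, G, E, H, M, D, T]
Visit J; enqueue K → queue [R, G, E, H, M, D, T, K]
Visit R → queue [G, E, H, M, D, T, K]
Visit G → queue [E, H, M, D, T, K]
Visit E → queue [H, M, D, T, K]
Visit H → queue [M, D, T, K]
Visit M; enqueue B → queue [D, T, K, B]
Visit D → queue [T, K, B]
Visit T → queue [K, B]
Visit K; enqueue A → queue [B, A]
Visit B → queue [A]
Visit A → queue []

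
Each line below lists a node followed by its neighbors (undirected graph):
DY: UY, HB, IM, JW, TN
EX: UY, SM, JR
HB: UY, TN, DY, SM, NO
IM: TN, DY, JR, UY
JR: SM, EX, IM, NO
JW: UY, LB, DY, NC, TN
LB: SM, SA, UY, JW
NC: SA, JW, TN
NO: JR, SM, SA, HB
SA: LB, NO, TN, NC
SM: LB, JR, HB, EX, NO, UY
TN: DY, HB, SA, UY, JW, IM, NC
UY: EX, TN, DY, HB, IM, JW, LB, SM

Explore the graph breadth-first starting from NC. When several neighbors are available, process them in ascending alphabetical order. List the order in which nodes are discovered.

NC, JW, SA, TN, DY, LB, UY, NO, HB, IM, SM, EX, JR

Visit NC; enqueue JW, SA, TN → queue [JW, SA, TN]
Visit JW; enqueue DY, LB, UY → queue [SA, TN, DY, LB, UY]
Visit SA; enqueue NO → queue [TN, DY, LB, UY, NO]
Visit TN; enqueue HB, IM → queue [DY, LB, UY, NO, HB, IM]
Visit DY → queue [LB, UY, NO, HB, IM]
Visit LB; enqueue SM → queue [UY, NO, HB, IM, SM]
Visit UY; enqueue EX → queue [NO, HB, IM, SM, EX]
Visit NO; enqueue JR → queue [HB, IM, SM, EX, JR]
Visit HB → queue [IM, SM, EX, JR]
Visit IM → queue [SM, EX, JR]
Visit SM → queue [EX, JR]
Visit EX → queue [JR]
Visit JR → queue []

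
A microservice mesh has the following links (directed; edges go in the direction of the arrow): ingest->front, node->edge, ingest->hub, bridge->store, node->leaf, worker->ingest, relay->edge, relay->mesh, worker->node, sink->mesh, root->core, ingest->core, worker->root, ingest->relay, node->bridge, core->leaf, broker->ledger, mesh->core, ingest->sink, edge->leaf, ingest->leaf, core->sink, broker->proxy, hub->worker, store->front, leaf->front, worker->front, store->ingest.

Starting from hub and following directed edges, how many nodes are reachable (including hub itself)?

BFS from hub visits: hub, worker, front, ingest, node, root, core, leaf, relay, sink, bridge, edge, mesh, store
Reachable nodes: 14 of 17 total.

14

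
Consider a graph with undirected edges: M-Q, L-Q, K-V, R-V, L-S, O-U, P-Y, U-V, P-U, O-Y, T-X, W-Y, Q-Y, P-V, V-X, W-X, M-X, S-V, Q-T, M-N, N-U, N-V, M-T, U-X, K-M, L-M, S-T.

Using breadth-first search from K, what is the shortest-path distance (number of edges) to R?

2

Level 0: K
Level 1: M, V
Level 2: L, N, P, Q, R, S, T, U, X
Level 3: O, W, Y
R first appears at level 2.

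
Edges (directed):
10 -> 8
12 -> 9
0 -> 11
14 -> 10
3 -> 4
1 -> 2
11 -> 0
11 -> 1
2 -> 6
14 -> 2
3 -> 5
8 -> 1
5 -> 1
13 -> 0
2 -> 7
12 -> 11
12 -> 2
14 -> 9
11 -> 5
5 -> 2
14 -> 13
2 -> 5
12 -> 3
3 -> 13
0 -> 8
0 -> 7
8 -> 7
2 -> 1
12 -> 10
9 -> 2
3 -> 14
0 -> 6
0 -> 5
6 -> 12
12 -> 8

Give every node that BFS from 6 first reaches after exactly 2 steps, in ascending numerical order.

2, 3, 8, 9, 10, 11

Level 0: 6
Level 1: 12
Level 2: 2, 3, 8, 9, 10, 11
Level 3: 0, 1, 4, 5, 7, 13, 14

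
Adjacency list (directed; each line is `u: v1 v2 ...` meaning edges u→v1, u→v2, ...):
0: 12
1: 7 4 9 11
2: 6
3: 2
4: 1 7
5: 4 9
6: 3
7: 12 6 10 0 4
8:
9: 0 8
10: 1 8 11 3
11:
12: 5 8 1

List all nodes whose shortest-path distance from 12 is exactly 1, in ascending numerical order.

Level 0: 12
Level 1: 1, 5, 8
Level 2: 4, 7, 9, 11
Level 3: 0, 6, 10
Level 4: 3
Level 5: 2

1, 5, 8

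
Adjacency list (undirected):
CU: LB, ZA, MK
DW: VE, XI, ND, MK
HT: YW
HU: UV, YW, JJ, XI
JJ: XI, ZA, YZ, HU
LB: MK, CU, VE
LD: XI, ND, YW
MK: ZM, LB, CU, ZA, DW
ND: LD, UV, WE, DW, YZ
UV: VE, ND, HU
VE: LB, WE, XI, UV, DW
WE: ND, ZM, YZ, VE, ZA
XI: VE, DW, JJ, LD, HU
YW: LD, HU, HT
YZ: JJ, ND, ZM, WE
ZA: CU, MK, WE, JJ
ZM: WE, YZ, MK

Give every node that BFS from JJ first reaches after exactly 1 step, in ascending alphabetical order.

Level 0: JJ
Level 1: HU, XI, YZ, ZA
Level 2: CU, DW, LD, MK, ND, UV, VE, WE, YW, ZM
Level 3: HT, LB

HU, XI, YZ, ZA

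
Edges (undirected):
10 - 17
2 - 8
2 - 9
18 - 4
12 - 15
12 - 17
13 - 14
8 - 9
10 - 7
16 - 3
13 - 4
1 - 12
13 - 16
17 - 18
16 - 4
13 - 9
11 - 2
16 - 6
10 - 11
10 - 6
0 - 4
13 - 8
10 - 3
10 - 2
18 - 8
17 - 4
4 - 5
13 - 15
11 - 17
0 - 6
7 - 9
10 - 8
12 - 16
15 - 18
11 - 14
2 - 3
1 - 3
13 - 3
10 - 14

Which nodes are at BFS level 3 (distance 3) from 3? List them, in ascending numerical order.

0, 5, 18

Level 0: 3
Level 1: 1, 2, 10, 13, 16
Level 2: 4, 6, 7, 8, 9, 11, 12, 14, 15, 17
Level 3: 0, 5, 18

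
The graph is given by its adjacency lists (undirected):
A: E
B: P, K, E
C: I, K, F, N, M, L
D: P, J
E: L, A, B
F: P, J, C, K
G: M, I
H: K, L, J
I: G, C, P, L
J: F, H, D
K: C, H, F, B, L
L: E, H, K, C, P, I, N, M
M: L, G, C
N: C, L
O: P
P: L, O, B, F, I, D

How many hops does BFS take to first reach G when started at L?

Level 0: L
Level 1: C, E, H, I, K, M, N, P
Level 2: A, B, D, F, G, J, O
G first appears at level 2.

2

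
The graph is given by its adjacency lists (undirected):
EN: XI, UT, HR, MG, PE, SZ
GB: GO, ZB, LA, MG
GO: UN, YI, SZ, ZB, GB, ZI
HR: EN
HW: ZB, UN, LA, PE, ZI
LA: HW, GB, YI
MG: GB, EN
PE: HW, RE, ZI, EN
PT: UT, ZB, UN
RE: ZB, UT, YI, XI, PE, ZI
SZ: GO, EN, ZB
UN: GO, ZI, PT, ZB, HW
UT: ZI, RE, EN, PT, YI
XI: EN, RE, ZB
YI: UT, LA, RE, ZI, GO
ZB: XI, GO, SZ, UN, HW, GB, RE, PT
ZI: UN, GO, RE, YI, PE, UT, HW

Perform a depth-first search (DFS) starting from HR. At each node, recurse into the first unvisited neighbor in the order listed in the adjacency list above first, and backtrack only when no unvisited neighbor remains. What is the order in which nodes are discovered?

HR -> EN -> XI -> RE -> ZB -> GO -> UN -> ZI -> YI -> UT -> PT -> LA -> HW -> PE -> GB -> MG -> SZ

Visit HR
HR → EN
EN → XI
XI → RE
RE → ZB
ZB → GO
GO → UN
UN → ZI
ZI → YI
YI → UT
UT → PT
YI → LA
LA → HW
HW → PE
LA → GB
GB → MG
GO → SZ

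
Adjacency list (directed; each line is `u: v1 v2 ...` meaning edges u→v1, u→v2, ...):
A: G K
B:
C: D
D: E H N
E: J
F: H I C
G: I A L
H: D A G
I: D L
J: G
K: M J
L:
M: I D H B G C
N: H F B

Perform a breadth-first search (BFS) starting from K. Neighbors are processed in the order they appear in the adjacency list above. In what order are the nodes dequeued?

K -> M -> J -> I -> D -> H -> B -> G -> C -> L -> E -> N -> A -> F

Visit K; enqueue M, J → queue [M, J]
Visit M; enqueue I, D, H, B, G, C → queue [J, I, D, H, B, G, C]
Visit J → queue [I, D, H, B, G, C]
Visit I; enqueue L → queue [D, H, B, G, C, L]
Visit D; enqueue E, N → queue [H, B, G, C, L, E, N]
Visit H; enqueue A → queue [B, G, C, L, E, N, A]
Visit B → queue [G, C, L, E, N, A]
Visit G → queue [C, L, E, N, A]
Visit C → queue [L, E, N, A]
Visit L → queue [E, N, A]
Visit E → queue [N, A]
Visit N; enqueue F → queue [A, F]
Visit A → queue [F]
Visit F → queue []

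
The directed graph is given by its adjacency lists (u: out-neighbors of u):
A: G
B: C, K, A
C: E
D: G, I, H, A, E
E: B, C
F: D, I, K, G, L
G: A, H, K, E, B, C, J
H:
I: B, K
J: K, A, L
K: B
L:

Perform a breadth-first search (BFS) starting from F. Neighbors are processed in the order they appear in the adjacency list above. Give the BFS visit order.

Visit F; enqueue D, I, K, G, L → queue [D, I, K, G, L]
Visit D; enqueue H, A, E → queue [I, K, G, L, H, A, E]
Visit I; enqueue B → queue [K, G, L, H, A, E, B]
Visit K → queue [G, L, H, A, E, B]
Visit G; enqueue C, J → queue [L, H, A, E, B, C, J]
Visit L → queue [H, A, E, B, C, J]
Visit H → queue [A, E, B, C, J]
Visit A → queue [E, B, C, J]
Visit E → queue [B, C, J]
Visit B → queue [C, J]
Visit C → queue [J]
Visit J → queue []

F, D, I, K, G, L, H, A, E, B, C, J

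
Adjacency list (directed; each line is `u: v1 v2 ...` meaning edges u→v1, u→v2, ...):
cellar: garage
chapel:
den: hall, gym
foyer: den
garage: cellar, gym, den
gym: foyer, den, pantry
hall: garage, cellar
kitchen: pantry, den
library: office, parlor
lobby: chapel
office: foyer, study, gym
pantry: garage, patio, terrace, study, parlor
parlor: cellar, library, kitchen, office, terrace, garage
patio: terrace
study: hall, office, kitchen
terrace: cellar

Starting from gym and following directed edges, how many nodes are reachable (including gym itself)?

BFS from gym visits: gym, foyer, den, pantry, hall, garage, patio, terrace, study, parlor, cellar, office, kitchen, library
Reachable nodes: 14 of 16 total.

14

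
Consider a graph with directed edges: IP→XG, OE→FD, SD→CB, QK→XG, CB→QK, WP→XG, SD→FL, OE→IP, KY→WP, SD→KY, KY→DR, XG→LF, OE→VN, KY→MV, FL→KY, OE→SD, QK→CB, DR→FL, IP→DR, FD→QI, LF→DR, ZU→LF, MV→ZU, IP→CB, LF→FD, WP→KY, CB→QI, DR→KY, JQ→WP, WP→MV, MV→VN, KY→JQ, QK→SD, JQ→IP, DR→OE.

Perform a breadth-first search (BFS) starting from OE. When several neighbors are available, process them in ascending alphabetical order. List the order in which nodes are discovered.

OE -> FD -> IP -> SD -> VN -> QI -> CB -> DR -> XG -> FL -> KY -> QK -> LF -> JQ -> MV -> WP -> ZU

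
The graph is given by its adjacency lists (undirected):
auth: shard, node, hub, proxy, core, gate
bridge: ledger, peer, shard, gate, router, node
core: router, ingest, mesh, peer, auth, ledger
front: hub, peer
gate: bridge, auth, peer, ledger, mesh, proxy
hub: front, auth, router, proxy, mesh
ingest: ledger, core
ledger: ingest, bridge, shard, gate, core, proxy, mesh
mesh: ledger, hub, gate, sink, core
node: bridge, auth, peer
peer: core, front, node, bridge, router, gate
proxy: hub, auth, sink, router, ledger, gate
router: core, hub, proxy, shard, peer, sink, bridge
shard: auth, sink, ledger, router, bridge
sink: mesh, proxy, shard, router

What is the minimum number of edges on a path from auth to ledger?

Level 0: auth
Level 1: core, gate, hub, node, proxy, shard
Level 2: bridge, front, ingest, ledger, mesh, peer, router, sink
ledger first appears at level 2.

2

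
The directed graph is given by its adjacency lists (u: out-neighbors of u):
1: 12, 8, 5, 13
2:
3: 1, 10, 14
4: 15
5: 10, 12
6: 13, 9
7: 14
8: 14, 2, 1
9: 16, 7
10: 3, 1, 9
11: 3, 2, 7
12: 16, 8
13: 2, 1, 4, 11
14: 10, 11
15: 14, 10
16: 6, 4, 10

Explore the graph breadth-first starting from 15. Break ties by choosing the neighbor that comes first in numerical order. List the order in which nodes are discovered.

Visit 15; enqueue 10, 14 → queue [10, 14]
Visit 10; enqueue 1, 3, 9 → queue [14, 1, 3, 9]
Visit 14; enqueue 11 → queue [1, 3, 9, 11]
Visit 1; enqueue 5, 8, 12, 13 → queue [3, 9, 11, 5, 8, 12, 13]
Visit 3 → queue [9, 11, 5, 8, 12, 13]
Visit 9; enqueue 7, 16 → queue [11, 5, 8, 12, 13, 7, 16]
Visit 11; enqueue 2 → queue [5, 8, 12, 13, 7, 16, 2]
Visit 5 → queue [8, 12, 13, 7, 16, 2]
Visit 8 → queue [12, 13, 7, 16, 2]
Visit 12 → queue [13, 7, 16, 2]
Visit 13; enqueue 4 → queue [7, 16, 2, 4]
Visit 7 → queue [16, 2, 4]
Visit 16; enqueue 6 → queue [2, 4, 6]
Visit 2 → queue [4, 6]
Visit 4 → queue [6]
Visit 6 → queue []

15 -> 10 -> 14 -> 1 -> 3 -> 9 -> 11 -> 5 -> 8 -> 12 -> 13 -> 7 -> 16 -> 2 -> 4 -> 6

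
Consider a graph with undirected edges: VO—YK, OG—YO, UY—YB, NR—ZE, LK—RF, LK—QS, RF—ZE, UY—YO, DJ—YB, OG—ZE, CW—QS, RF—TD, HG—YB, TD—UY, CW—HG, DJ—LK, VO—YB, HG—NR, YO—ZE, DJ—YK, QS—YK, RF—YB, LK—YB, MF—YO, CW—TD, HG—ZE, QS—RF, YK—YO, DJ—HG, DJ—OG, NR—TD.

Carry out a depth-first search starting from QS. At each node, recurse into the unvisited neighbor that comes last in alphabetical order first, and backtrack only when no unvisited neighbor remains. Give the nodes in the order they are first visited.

Visit QS
QS → YK
YK → YO
YO → ZE
ZE → RF
RF → YB
YB → VO
YB → UY
UY → TD
TD → NR
NR → HG
HG → DJ
DJ → OG
DJ → LK
HG → CW
YO → MF

QS YK YO ZE RF YB VO UY TD NR HG DJ OG LK CW MF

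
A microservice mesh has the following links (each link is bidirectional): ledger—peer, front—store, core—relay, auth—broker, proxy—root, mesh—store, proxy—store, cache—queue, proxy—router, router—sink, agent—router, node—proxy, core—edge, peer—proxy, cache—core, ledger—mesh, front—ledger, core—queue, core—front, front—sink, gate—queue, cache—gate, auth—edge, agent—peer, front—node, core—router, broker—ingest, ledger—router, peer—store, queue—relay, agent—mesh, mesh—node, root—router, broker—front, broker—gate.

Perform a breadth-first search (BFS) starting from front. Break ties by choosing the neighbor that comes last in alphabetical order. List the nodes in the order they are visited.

front store sink node ledger core broker proxy peer mesh router relay queue edge cache ingest gate auth root agent

Visit front; enqueue store, sink, node, ledger, core, broker → queue [store, sink, node, ledger, core, broker]
Visit store; enqueue proxy, peer, mesh → queue [sink, node, ledger, core, broker, proxy, peer, mesh]
Visit sink; enqueue router → queue [node, ledger, core, broker, proxy, peer, mesh, router]
Visit node → queue [ledger, core, broker, proxy, peer, mesh, router]
Visit ledger → queue [core, broker, proxy, peer, mesh, router]
Visit core; enqueue relay, queue, edge, cache → queue [broker, proxy, peer, mesh, router, relay, queue, edge, cache]
Visit broker; enqueue ingest, gate, auth → queue [proxy, peer, mesh, router, relay, queue, edge, cache, ingest, gate, auth]
Visit proxy; enqueue root → queue [peer, mesh, router, relay, queue, edge, cache, ingest, gate, auth, root]
Visit peer; enqueue agent → queue [mesh, router, relay, queue, edge, cache, ingest, gate, auth, root, agent]
Visit mesh → queue [router, relay, queue, edge, cache, ingest, gate, auth, root, agent]
Visit router → queue [relay, queue, edge, cache, ingest, gate, auth, root, agent]
Visit relay → queue [queue, edge, cache, ingest, gate, auth, root, agent]
Visit queue → queue [edge, cache, ingest, gate, auth, root, agent]
Visit edge → queue [cache, ingest, gate, auth, root, agent]
Visit cache → queue [ingest, gate, auth, root, agent]
Visit ingest → queue [gate, auth, root, agent]
Visit gate → queue [auth, root, agent]
Visit auth → queue [root, agent]
Visit root → queue [agent]
Visit agent → queue []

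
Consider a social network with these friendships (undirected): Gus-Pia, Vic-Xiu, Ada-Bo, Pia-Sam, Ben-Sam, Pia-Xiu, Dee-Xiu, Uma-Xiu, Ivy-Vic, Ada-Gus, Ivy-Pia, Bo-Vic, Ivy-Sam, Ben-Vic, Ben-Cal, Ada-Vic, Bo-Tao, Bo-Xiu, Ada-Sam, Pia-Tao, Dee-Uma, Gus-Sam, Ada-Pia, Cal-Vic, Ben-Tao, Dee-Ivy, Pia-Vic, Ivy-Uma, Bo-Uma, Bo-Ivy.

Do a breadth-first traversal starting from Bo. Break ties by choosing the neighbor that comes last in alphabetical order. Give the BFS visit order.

Bo -> Xiu -> Vic -> Uma -> Tao -> Ivy -> Ada -> Pia -> Dee -> Cal -> Ben -> Sam -> Gus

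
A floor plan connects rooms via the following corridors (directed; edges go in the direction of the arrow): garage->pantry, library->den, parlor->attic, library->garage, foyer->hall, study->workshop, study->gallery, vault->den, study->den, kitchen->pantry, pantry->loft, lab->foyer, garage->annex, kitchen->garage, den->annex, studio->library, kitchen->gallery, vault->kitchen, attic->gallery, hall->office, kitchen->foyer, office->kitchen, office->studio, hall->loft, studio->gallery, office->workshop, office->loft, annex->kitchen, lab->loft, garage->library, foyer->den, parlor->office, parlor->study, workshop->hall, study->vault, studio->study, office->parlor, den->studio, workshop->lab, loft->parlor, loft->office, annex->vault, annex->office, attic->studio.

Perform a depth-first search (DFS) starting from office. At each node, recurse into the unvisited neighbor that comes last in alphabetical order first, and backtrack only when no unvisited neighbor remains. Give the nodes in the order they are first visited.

office -> workshop -> lab -> loft -> parlor -> study -> vault -> kitchen -> pantry -> garage -> library -> den -> studio -> gallery -> annex -> foyer -> hall -> attic

Visit office
office → workshop
workshop → lab
lab → loft
loft → parlor
parlor → study
study → vault
vault → kitchen
kitchen → pantry
kitchen → garage
garage → library
library → den
den → studio
studio → gallery
den → annex
kitchen → foyer
foyer → hall
parlor → attic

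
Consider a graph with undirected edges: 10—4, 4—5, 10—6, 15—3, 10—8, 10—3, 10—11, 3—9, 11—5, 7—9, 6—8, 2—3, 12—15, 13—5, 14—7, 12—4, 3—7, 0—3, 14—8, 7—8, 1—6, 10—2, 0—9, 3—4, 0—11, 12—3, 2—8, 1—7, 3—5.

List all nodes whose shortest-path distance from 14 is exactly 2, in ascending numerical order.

Level 0: 14
Level 1: 7, 8
Level 2: 1, 2, 3, 6, 9, 10
Level 3: 0, 4, 5, 11, 12, 15
Level 4: 13

1, 2, 3, 6, 9, 10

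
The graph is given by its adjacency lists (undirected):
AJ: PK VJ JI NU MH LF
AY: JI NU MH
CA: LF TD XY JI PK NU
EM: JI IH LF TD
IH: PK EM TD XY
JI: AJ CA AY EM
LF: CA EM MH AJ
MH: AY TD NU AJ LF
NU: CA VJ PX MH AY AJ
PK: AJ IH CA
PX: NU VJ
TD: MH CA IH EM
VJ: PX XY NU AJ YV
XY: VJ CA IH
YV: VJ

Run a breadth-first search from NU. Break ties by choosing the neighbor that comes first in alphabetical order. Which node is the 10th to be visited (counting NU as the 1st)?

Visit NU; enqueue AJ, AY, CA, MH, PX, VJ → queue [AJ, AY, CA, MH, PX, VJ]
Visit AJ; enqueue JI, LF, PK → queue [AY, CA, MH, PX, VJ, JI, LF, PK]
Visit AY → queue [CA, MH, PX, VJ, JI, LF, PK]
Visit CA; enqueue TD, XY → queue [MH, PX, VJ, JI, LF, PK, TD, XY]
Visit MH → queue [PX, VJ, JI, LF, PK, TD, XY]
Visit PX → queue [VJ, JI, LF, PK, TD, XY]
Visit VJ; enqueue YV → queue [JI, LF, PK, TD, XY, YV]
Visit JI; enqueue EM → queue [LF, PK, TD, XY, YV, EM]
Visit LF → queue [PK, TD, XY, YV, EM]
Visit PK; enqueue IH → queue [TD, XY, YV, EM, IH]
Visit TD → queue [XY, YV, EM, IH]
Visit XY → queue [YV, EM, IH]
Visit YV → queue [EM, IH]
Visit EM → queue [IH]
Visit IH → queue []

Visit order: NU, AJ, AY, CA, MH, PX, VJ, JI, LF, PK, TD, XY, YV, EM, IH

PK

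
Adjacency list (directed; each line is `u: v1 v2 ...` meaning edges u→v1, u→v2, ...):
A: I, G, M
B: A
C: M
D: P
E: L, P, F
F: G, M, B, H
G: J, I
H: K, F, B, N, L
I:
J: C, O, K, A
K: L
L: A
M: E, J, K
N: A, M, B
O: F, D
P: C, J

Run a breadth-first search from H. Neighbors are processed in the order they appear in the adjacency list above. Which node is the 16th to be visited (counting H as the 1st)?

D

Visit H; enqueue K, F, B, N, L → queue [K, F, B, N, L]
Visit K → queue [F, B, N, L]
Visit F; enqueue G, M → queue [B, N, L, G, M]
Visit B; enqueue A → queue [N, L, G, M, A]
Visit N → queue [L, G, M, A]
Visit L → queue [G, M, A]
Visit G; enqueue J, I → queue [M, A, J, I]
Visit M; enqueue E → queue [A, J, I, E]
Visit A → queue [J, I, E]
Visit J; enqueue C, O → queue [I, E, C, O]
Visit I → queue [E, C, O]
Visit E; enqueue P → queue [C, O, P]
Visit C → queue [O, P]
Visit O; enqueue D → queue [P, D]
Visit P → queue [D]
Visit D → queue []

Visit order: H, K, F, B, N, L, G, M, A, J, I, E, C, O, P, D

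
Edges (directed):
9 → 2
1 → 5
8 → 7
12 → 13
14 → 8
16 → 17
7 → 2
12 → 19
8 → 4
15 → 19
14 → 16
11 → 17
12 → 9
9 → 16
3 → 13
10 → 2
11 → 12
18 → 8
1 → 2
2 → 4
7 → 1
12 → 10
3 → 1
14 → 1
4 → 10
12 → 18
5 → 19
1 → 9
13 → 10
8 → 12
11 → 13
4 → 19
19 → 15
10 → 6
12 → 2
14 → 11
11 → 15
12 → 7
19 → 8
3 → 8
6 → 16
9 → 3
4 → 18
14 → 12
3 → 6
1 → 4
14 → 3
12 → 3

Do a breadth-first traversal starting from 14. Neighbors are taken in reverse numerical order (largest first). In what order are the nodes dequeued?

14 -> 16 -> 12 -> 11 -> 8 -> 3 -> 1 -> 17 -> 19 -> 18 -> 13 -> 10 -> 9 -> 7 -> 2 -> 15 -> 4 -> 6 -> 5

Visit 14; enqueue 16, 12, 11, 8, 3, 1 → queue [16, 12, 11, 8, 3, 1]
Visit 16; enqueue 17 → queue [12, 11, 8, 3, 1, 17]
Visit 12; enqueue 19, 18, 13, 10, 9, 7, 2 → queue [11, 8, 3, 1, 17, 19, 18, 13, 10, 9, 7, 2]
Visit 11; enqueue 15 → queue [8, 3, 1, 17, 19, 18, 13, 10, 9, 7, 2, 15]
Visit 8; enqueue 4 → queue [3, 1, 17, 19, 18, 13, 10, 9, 7, 2, 15, 4]
Visit 3; enqueue 6 → queue [1, 17, 19, 18, 13, 10, 9, 7, 2, 15, 4, 6]
Visit 1; enqueue 5 → queue [17, 19, 18, 13, 10, 9, 7, 2, 15, 4, 6, 5]
Visit 17 → queue [19, 18, 13, 10, 9, 7, 2, 15, 4, 6, 5]
Visit 19 → queue [18, 13, 10, 9, 7, 2, 15, 4, 6, 5]
Visit 18 → queue [13, 10, 9, 7, 2, 15, 4, 6, 5]
Visit 13 → queue [10, 9, 7, 2, 15, 4, 6, 5]
Visit 10 → queue [9, 7, 2, 15, 4, 6, 5]
Visit 9 → queue [7, 2, 15, 4, 6, 5]
Visit 7 → queue [2, 15, 4, 6, 5]
Visit 2 → queue [15, 4, 6, 5]
Visit 15 → queue [4, 6, 5]
Visit 4 → queue [6, 5]
Visit 6 → queue [5]
Visit 5 → queue []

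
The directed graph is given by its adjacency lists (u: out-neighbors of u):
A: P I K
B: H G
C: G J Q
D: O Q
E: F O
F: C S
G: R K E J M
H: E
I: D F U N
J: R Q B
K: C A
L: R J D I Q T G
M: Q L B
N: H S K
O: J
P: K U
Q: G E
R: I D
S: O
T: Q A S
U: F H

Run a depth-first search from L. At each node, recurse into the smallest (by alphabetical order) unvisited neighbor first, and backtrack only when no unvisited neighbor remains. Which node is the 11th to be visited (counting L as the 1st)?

S

Visit L
L → D
D → O
O → J
J → B
B → G
G → E
E → F
F → C
C → Q
F → S
G → K
K → A
A → I
I → N
N → H
I → U
A → P
G → M
G → R
L → T

Visit order: L, D, O, J, B, G, E, F, C, Q, S, K, A, I, N, H, U, P, M, R, T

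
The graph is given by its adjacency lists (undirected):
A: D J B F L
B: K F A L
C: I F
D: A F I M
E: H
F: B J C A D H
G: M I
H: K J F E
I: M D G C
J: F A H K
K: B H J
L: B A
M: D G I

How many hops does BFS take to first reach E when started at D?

Level 0: D
Level 1: A, F, I, M
Level 2: B, C, G, H, J, L
Level 3: E, K
E first appears at level 3.

3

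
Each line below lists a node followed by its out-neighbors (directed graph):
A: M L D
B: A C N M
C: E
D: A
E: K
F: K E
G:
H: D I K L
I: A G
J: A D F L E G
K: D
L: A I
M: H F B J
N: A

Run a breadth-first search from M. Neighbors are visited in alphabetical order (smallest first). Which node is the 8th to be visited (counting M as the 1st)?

Visit M; enqueue B, F, H, J → queue [B, F, H, J]
Visit B; enqueue A, C, N → queue [F, H, J, A, C, N]
Visit F; enqueue E, K → queue [H, J, A, C, N, E, K]
Visit H; enqueue D, I, L → queue [J, A, C, N, E, K, D, I, L]
Visit J; enqueue G → queue [A, C, N, E, K, D, I, L, G]
Visit A → queue [C, N, E, K, D, I, L, G]
Visit C → queue [N, E, K, D, I, L, G]
Visit N → queue [E, K, D, I, L, G]
Visit E → queue [K, D, I, L, G]
Visit K → queue [D, I, L, G]
Visit D → queue [I, L, G]
Visit I → queue [L, G]
Visit L → queue [G]
Visit G → queue []

Visit order: M, B, F, H, J, A, C, N, E, K, D, I, L, G

N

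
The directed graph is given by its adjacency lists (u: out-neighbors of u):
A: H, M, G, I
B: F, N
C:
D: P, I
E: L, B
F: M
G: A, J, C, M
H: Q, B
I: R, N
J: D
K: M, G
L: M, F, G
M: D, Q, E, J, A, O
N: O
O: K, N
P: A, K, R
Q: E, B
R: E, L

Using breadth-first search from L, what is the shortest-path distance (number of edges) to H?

Level 0: L
Level 1: F, G, M
Level 2: A, C, D, E, J, O, Q
Level 3: B, H, I, K, N, P
Level 4: R
H first appears at level 3.

3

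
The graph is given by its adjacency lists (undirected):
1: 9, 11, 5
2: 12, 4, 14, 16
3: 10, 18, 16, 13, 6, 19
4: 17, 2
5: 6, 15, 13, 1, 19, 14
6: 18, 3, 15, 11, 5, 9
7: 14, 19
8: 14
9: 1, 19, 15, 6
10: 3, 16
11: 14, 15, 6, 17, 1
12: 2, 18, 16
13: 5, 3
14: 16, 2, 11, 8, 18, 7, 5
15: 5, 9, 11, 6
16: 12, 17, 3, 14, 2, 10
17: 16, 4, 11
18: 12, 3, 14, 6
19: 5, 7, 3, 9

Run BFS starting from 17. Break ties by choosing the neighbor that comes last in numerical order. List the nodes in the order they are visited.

Visit 17; enqueue 16, 11, 4 → queue [16, 11, 4]
Visit 16; enqueue 14, 12, 10, 3, 2 → queue [11, 4, 14, 12, 10, 3, 2]
Visit 11; enqueue 15, 6, 1 → queue [4, 14, 12, 10, 3, 2, 15, 6, 1]
Visit 4 → queue [14, 12, 10, 3, 2, 15, 6, 1]
Visit 14; enqueue 18, 8, 7, 5 → queue [12, 10, 3, 2, 15, 6, 1, 18, 8, 7, 5]
Visit 12 → queue [10, 3, 2, 15, 6, 1, 18, 8, 7, 5]
Visit 10 → queue [3, 2, 15, 6, 1, 18, 8, 7, 5]
Visit 3; enqueue 19, 13 → queue [2, 15, 6, 1, 18, 8, 7, 5, 19, 13]
Visit 2 → queue [15, 6, 1, 18, 8, 7, 5, 19, 13]
Visit 15; enqueue 9 → queue [6, 1, 18, 8, 7, 5, 19, 13, 9]
Visit 6 → queue [1, 18, 8, 7, 5, 19, 13, 9]
Visit 1 → queue [18, 8, 7, 5, 19, 13, 9]
Visit 18 → queue [8, 7, 5, 19, 13, 9]
Visit 8 → queue [7, 5, 19, 13, 9]
Visit 7 → queue [5, 19, 13, 9]
Visit 5 → queue [19, 13, 9]
Visit 19 → queue [13, 9]
Visit 13 → queue [9]
Visit 9 → queue []

17 → 16 → 11 → 4 → 14 → 12 → 10 → 3 → 2 → 15 → 6 → 1 → 18 → 8 → 7 → 5 → 19 → 13 → 9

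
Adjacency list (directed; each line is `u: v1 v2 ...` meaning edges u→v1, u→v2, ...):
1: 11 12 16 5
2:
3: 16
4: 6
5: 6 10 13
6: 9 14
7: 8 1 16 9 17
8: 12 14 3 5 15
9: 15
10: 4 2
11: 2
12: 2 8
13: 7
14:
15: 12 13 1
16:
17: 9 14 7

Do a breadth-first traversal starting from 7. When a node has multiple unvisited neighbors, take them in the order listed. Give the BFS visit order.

Visit 7; enqueue 8, 1, 16, 9, 17 → queue [8, 1, 16, 9, 17]
Visit 8; enqueue 12, 14, 3, 5, 15 → queue [1, 16, 9, 17, 12, 14, 3, 5, 15]
Visit 1; enqueue 11 → queue [16, 9, 17, 12, 14, 3, 5, 15, 11]
Visit 16 → queue [9, 17, 12, 14, 3, 5, 15, 11]
Visit 9 → queue [17, 12, 14, 3, 5, 15, 11]
Visit 17 → queue [12, 14, 3, 5, 15, 11]
Visit 12; enqueue 2 → queue [14, 3, 5, 15, 11, 2]
Visit 14 → queue [3, 5, 15, 11, 2]
Visit 3 → queue [5, 15, 11, 2]
Visit 5; enqueue 6, 10, 13 → queue [15, 11, 2, 6, 10, 13]
Visit 15 → queue [11, 2, 6, 10, 13]
Visit 11 → queue [2, 6, 10, 13]
Visit 2 → queue [6, 10, 13]
Visit 6 → queue [10, 13]
Visit 10; enqueue 4 → queue [13, 4]
Visit 13 → queue [4]
Visit 4 → queue []

7, 8, 1, 16, 9, 17, 12, 14, 3, 5, 15, 11, 2, 6, 10, 13, 4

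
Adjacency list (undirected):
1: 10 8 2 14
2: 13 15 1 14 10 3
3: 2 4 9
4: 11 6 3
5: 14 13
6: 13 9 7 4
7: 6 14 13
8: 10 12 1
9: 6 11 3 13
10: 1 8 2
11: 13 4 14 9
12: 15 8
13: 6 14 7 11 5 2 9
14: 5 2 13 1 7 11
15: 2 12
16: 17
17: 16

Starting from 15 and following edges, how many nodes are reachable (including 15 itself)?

15

BFS from 15 visits: 15, 2, 12, 1, 3, 10, 13, 14, 8, 4, 9, 5, 6, 7, 11
Reachable nodes: 15 of 17 total.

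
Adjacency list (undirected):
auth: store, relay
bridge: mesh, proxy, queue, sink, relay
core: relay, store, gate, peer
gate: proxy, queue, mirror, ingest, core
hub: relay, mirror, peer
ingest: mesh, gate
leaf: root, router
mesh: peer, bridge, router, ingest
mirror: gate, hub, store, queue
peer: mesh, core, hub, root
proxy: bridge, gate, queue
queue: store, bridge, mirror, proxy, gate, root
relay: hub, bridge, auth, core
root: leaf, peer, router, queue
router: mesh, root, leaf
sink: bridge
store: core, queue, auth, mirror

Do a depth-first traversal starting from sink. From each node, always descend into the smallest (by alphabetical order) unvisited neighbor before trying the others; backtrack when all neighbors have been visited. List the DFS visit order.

sink, bridge, mesh, ingest, gate, core, peer, hub, mirror, queue, proxy, root, leaf, router, store, auth, relay

Visit sink
sink → bridge
bridge → mesh
mesh → ingest
ingest → gate
gate → core
core → peer
peer → hub
hub → mirror
mirror → queue
queue → proxy
queue → root
root → leaf
leaf → router
queue → store
store → auth
auth → relay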